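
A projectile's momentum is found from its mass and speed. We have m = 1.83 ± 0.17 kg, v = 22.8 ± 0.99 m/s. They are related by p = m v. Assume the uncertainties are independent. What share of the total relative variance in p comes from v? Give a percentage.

(δp/p)² = (1·δm/m)² + (1·δv/v)²
  m term: (1×0.0929)² = 0.00863
  v term: (1×0.0434)² = 0.00189
Total = 0.0105. Share from v = 0.00189/0.0105 = 0.179.

17.9%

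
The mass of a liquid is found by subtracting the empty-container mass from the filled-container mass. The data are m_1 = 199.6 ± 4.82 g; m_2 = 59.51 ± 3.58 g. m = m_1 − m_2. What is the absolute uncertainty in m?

6.00 g

For a sum/difference, combine absolute errors in quadrature:
  (δm_1)² = 23.2;  (δm_2)² = 12.8
δm = √(36.0) = 6.00 g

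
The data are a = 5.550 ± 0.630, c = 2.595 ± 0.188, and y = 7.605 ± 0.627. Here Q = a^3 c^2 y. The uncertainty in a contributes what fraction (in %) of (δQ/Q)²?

80.7%

(δQ/Q)² = (3·δa/a)² + (2·δc/c)² + (1·δy/y)²
  a term: (3×0.114)² = 0.116
  c term: (2×0.0724)² = 0.0210
  y term: (1×0.0824)² = 0.00680
Total = 0.144. Share from a = 0.116/0.144 = 0.807.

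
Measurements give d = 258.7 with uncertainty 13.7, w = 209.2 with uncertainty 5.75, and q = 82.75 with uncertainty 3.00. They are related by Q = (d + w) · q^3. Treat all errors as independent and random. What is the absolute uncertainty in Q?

3e+07

Let u = d + w = 467.9. δu = √(δd² + δw²) = √(188 + 33.1) = 14.9, so δu/u = 0.0318.
Q is then a monomial in u, q:
δQ/Q = √((δu/u)² + (3·δq/q)²) = √(0.00101 + 0.0118) = 0.113
Q = 2.651e+08, so δQ = 0.113 × 2.651e+08 = 3e+07.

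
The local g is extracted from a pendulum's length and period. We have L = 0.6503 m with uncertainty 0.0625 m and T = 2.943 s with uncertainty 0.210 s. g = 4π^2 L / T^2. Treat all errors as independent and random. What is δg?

0.510 m/s^2

Since g is a product/quotient, work with relative uncertainties:
  (1·δL/L)² = (1×0.0961)² = 0.00924;  (-2·δT/T)² = (-2×0.0714)² = 0.0204
δg/g = √(0.0296) = 0.172
g = 2.964 m/s^2, so δg = 0.172 × 2.964 = 0.510 m/s^2.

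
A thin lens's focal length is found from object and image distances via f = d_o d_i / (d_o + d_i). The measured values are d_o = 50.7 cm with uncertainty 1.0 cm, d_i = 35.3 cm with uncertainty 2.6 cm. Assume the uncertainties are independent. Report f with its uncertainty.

20.8 ± 0.919 cm

∂f/∂d_o = (d_i/(d_o+d_i))² = 0.168;  ∂f/∂d_i = (d_o/(d_o+d_i))² = 0.348
δf = √((∂f/∂d_o · δd_o)² + (∂f/∂d_i · δd_i)²) = √(0.0284 + 0.817) = 0.919 cm
f = 20.8 cm.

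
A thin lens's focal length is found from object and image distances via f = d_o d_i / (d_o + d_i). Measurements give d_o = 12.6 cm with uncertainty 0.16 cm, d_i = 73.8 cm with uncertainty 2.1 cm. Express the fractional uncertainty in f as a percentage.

∂f/∂d_o = (d_i/(d_o+d_i))² = 0.730;  ∂f/∂d_i = (d_o/(d_o+d_i))² = 0.0213
δf = √((∂f/∂d_o · δd_o)² + (∂f/∂d_i · δd_i)²) = √(0.0136 + 0.00199) = 0.125 cm
f = 10.8 cm, so δf/f = 0.125/10.8 = 0.0116.

1.16%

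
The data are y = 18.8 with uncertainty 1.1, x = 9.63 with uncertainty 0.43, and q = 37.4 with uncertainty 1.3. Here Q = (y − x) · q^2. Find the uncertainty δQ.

Let u = y − x = 9.17. δu = √(δy² + δx²) = √(1.21 + 0.185) = 1.18, so δu/u = 0.129.
Q is then a monomial in u, q:
δQ/Q = √((δu/u)² + (2·δq/q)²) = √(0.0166 + 0.00483) = 0.146
Q = 12800, so δQ = 0.146 × 12800 = 1880.

1880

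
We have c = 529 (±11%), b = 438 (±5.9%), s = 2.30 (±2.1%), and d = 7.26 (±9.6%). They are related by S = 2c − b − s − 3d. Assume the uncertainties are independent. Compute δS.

119

Absolute uncertainties add in quadrature for a linear combination:
  (2·δc)² = 13500;  (δb)² = 668;  (δs)² = 0.00233;  (3·δd)² = 4.37
δS = √(14200) = 119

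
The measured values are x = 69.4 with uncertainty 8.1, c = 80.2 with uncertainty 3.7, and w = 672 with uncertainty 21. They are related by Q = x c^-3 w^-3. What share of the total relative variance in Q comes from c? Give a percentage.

46.1%

(δQ/Q)² = (1·δx/x)² + (-3·δc/c)² + (-3·δw/w)²
  x term: (1×0.117)² = 0.0136
  c term: (-3×0.0461)² = 0.0192
  w term: (-3×0.0312)² = 0.00879
Total = 0.0416. Share from c = 0.0192/0.0416 = 0.461.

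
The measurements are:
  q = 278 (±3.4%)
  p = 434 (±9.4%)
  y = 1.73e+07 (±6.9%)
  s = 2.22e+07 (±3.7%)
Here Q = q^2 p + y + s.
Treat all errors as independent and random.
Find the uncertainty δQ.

4.15e+06

Let w = q^2·p = 3.35e+07. δw/w = √((2·δq/q)² + (1·δp/p)²) = √(0.00462 + 0.00884) = 0.116, so δw = 3.89e+06.
Q = w + y + s: δQ = √(δw² + δy² + δs²) = √(1.51e+13 + 1.42e+12 + 6.75e+11) = 4.15e+06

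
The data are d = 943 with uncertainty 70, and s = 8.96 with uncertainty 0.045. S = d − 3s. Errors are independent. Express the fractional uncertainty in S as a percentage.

7.64%

Each term contributes (cᵢ δxᵢ)² to (δS)²:
  (δd)² = 4900;  (3·δs)² = 0.0182
δS = √(4900) = 70.0
S = 916, so δS/S = 70.0/916 = 0.0764.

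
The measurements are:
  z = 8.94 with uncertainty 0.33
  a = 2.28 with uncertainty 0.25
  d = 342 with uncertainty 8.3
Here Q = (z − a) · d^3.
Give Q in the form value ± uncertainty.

Let u = z − a = 6.66. δu = √(δz² + δa²) = √(0.109 + 0.0625) = 0.414, so δu/u = 0.0622.
Q is then a monomial in u, d:
δQ/Q = √((δu/u)² + (3·δd/d)²) = √(0.00386 + 0.00530) = 0.0957
Q = 2.66e+08, so δQ = 0.0957 × 2.66e+08 = 2.55e+07.

(2.66 ± 0.255) × 10^8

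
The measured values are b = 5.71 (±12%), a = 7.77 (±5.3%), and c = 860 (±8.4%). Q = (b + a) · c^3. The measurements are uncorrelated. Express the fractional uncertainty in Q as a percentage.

25.9%

Let u = b + a = 13.5. δu = √(δb² + δa²) = √(0.469 + 0.170) = 0.799, so δu/u = 0.0593.
Q is then a monomial in u, c:
δQ/Q = √((δu/u)² + (3·δc/c)²) = √(0.00352 + 0.0635) = 0.259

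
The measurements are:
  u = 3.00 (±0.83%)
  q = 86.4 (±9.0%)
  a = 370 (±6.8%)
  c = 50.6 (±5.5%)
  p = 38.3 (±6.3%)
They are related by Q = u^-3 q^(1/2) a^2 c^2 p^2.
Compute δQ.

3.92e+10

Since Q is a product/quotient, work with relative uncertainties:
  (-3·δu/u)² = (-3×0.00830)² = 0.000620;  (½·δq/q)² = (0.5×0.0900)² = 0.00202;  (2·δa/a)² = (2×0.0680)² = 0.0185;  (2·δc/c)² = (2×0.0550)² = 0.0121;  (2·δp/p)² = (2×0.0630)² = 0.0159
δQ/Q = √(0.0491) = 0.222
Q = 1.77e+11, so δQ = 0.222 × 1.77e+11 = 3.92e+10.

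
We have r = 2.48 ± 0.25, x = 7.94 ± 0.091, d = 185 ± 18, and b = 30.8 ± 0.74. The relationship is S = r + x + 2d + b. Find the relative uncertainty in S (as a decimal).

0.0876

Each term contributes (cᵢ δxᵢ)² to (δS)²:
  (δr)² = 0.0625;  (δx)² = 0.00828;  (2·δd)² = 1300;  (δb)² = 0.548
δS = √(1300) = 36.0
S = 411, so δS/S = 36.0/411 = 0.0876.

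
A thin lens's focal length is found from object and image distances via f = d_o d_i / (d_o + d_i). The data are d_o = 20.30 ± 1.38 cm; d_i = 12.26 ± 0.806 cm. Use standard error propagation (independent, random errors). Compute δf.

0.369 cm

∂f/∂d_o = (d_i/(d_o+d_i))² = 0.142;  ∂f/∂d_i = (d_o/(d_o+d_i))² = 0.389
δf = √((∂f/∂d_o · δd_o)² + (∂f/∂d_i · δd_i)²) = √(0.0383 + 0.0982) = 0.369 cm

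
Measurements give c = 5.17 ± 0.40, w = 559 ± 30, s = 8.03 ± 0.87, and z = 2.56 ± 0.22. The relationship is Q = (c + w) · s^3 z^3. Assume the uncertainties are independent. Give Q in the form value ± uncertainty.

(4.90 ± 2.05) × 10^6

Let u = c + w = 564. δu = √(δc² + δw²) = √(0.160 + 900) = 30.0, so δu/u = 0.0532.
Q is then a monomial in u, s, z:
δQ/Q = √((δu/u)² + (3·δs/s)² + (3·δz/z)²) = √(0.00283 + 0.106 + 0.0665) = 0.418
Q = 4.9e+06, so δQ = 0.418 × 4.9e+06 = 2.05e+06.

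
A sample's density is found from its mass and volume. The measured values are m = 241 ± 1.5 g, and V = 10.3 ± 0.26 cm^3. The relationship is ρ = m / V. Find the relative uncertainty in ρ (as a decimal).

Each factor contributes (exponent × relative error)² to (δρ/ρ)²:
  (1·δm/m)² = (1×0.00622)² = 3.87e-05;  (-1·δV/V)² = (-1×0.0252)² = 0.000637
δρ/ρ = √(0.000676) = 0.0260

0.0260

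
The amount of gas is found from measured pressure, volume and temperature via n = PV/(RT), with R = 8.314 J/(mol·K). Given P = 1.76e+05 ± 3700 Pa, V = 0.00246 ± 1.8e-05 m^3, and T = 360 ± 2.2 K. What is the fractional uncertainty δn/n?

0.0231

n is a product of powers, so relative uncertainties combine in quadrature:
  (1·δP/P)² = (1×0.0210)² = 0.000442;  (1·δV/V)² = (1×0.00732)² = 5.35e-05;  (-1·δT/T)² = (-1×0.00611)² = 3.73e-05
δn/n = √(0.000533) = 0.0231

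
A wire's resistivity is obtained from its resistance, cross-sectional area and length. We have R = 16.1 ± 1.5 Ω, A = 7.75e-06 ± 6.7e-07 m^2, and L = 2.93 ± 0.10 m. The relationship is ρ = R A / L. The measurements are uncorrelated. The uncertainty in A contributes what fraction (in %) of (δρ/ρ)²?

(δρ/ρ)² = (1·δR/R)² + (1·δA/A)² + (-1·δL/L)²
  R term: (1×0.0932)² = 0.00868
  A term: (1×0.0865)² = 0.00747
  L term: (-1×0.0341)² = 0.00116
Total = 0.0173. Share from A = 0.00747/0.0173 = 0.432.

43.2%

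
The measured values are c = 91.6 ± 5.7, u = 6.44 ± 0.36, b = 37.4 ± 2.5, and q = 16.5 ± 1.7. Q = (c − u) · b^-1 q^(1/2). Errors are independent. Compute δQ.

Let w = c − u = 85.2. δw = √(δc² + δu²) = √(32.5 + 0.130) = 5.71, so δw/w = 0.0671.
Q is then a monomial in w, b, q:
δQ/Q = √((δw/w)² + (-1·δb/b)² + (½·δq/q)²) = √(0.00450 + 0.00447 + 0.00265) = 0.108
Q = 9.25, so δQ = 0.108 × 9.25 = 0.997.

0.997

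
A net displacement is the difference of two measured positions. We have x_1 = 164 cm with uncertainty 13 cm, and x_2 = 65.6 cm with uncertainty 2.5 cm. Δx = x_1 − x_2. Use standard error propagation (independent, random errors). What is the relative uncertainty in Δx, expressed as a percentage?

13.5%

Absolute uncertainties add in quadrature for a linear combination:
  (δx_1)² = 169;  (δx_2)² = 6.25
δΔx = √(175) = 13.2 cm
Δx = 98.4 cm, so δΔx/Δx = 13.2/98.4 = 0.135.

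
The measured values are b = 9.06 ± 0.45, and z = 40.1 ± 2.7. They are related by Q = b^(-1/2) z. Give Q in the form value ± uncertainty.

13.3 ± 0.956

Each factor contributes (exponent × relative error)² to (δQ/Q)²:
  (−½·δb/b)² = (-0.5×0.0497)² = 0.000617;  (1·δz/z)² = (1×0.0673)² = 0.00453
δQ/Q = √(0.00515) = 0.0718
Q = 13.3, so δQ = 0.0718 × 13.3 = 0.956.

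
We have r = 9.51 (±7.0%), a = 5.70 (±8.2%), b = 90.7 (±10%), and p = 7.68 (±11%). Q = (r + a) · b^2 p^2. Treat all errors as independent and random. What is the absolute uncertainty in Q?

2.23e+06

Let u = r + a = 15.2. δu = √(δr² + δa²) = √(0.443 + 0.218) = 0.813, so δu/u = 0.0535.
Q is then a monomial in u, b, p:
δQ/Q = √((δu/u)² + (2·δb/b)² + (2·δp/p)²) = √(0.00286 + 0.0400 + 0.0484) = 0.302
Q = 7.38e+06, so δQ = 0.302 × 7.38e+06 = 2.23e+06.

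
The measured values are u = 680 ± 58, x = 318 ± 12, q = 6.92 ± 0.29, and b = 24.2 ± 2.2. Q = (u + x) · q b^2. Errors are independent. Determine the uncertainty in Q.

7.92e+05

Let w = u + x = 998. δw = √(δu² + δx²) = √(3360 + 144) = 59.2, so δw/w = 0.0593.
Q is then a monomial in w, q, b:
δQ/Q = √((δw/w)² + (1·δq/q)² + (2·δb/b)²) = √(0.00352 + 0.00176 + 0.0331) = 0.196
Q = 4.04e+06, so δQ = 0.196 × 4.04e+06 = 7.92e+05.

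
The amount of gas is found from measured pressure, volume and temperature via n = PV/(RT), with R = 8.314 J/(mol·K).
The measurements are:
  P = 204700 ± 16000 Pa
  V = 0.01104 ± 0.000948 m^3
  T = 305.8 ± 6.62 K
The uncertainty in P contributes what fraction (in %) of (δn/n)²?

(δn/n)² = (1·δP/P)² + (1·δV/V)² + (-1·δT/T)²
  P term: (1×0.0782)² = 0.00611
  V term: (1×0.0859)² = 0.00737
  T term: (-1×0.0216)² = 0.000469
Total = 0.0140. Share from P = 0.00611/0.0140 = 0.438.

43.8%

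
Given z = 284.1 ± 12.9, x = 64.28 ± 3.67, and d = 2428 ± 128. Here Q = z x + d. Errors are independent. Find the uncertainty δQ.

Let p = z·x = 18260. δp/p = √((1·δz/z)² + (1·δx/x)²) = √(0.00206 + 0.00326) = 0.0729, so δp = 1330.
Q = p + d: δQ = √(δp² + δd²) = √(1.77e+06 + 16400) = 1340

1340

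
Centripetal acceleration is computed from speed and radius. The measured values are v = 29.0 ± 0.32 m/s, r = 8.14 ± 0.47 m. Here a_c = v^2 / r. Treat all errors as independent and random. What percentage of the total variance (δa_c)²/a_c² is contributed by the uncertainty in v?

12.7%

(δa_c/a_c)² = (2·δv/v)² + (-1·δr/r)²
  v term: (2×0.0110)² = 0.000487
  r term: (-1×0.0577)² = 0.00333
Total = 0.00382. Share from v = 0.000487/0.00382 = 0.127.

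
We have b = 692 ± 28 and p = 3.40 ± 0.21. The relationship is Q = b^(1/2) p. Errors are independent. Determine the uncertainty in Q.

Q is a product of powers, so relative uncertainties combine in quadrature:
  (½·δb/b)² = (0.5×0.0405)² = 0.000409;  (1·δp/p)² = (1×0.0618)² = 0.00381
δQ/Q = √(0.00422) = 0.0650
Q = 89.4, so δQ = 0.0650 × 89.4 = 5.81.

5.81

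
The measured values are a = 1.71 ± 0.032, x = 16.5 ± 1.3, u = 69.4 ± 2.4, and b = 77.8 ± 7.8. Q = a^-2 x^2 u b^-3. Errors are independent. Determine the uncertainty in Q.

Since Q is a product/quotient, work with relative uncertainties:
  (-2·δa/a)² = (-2×0.0187)² = 0.00140;  (2·δx/x)² = (2×0.0788)² = 0.0248;  (1·δu/u)² = (1×0.0346)² = 0.00120;  (-3·δb/b)² = (-3×0.100)² = 0.0905
δQ/Q = √(0.118) = 0.343
Q = 0.0137, so δQ = 0.343 × 0.0137 = 0.00471.

0.00471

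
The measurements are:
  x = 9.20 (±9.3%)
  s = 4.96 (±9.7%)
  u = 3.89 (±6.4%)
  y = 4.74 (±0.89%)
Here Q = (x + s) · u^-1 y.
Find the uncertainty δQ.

1.64

Let w = x + s = 14.2. δw = √(δx² + δs²) = √(0.732 + 0.231) = 0.982, so δw/w = 0.0693.
Q is then a monomial in w, u, y:
δQ/Q = √((δw/w)² + (-1·δu/u)² + (1·δy/y)²) = √(0.00481 + 0.00410 + 7.92e-05) = 0.0948
Q = 17.3, so δQ = 0.0948 × 17.3 = 1.64.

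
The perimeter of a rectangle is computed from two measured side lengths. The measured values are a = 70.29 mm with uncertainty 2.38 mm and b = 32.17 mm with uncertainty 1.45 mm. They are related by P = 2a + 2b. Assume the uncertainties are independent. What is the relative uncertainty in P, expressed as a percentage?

2.72%

Each term contributes (cᵢ δxᵢ)² to (δP)²:
  (2·δa)² = 22.7;  (2·δb)² = 8.41
δP = √(31.1) = 5.57 mm
P = 204.9 mm, so δP/P = 5.57/204.9 = 0.0272.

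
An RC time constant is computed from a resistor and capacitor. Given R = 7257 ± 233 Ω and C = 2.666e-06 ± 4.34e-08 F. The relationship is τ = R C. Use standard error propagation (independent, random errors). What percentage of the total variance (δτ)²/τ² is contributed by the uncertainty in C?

(δτ/τ)² = (1·δR/R)² + (1·δC/C)²
  R term: (1×0.0321)² = 0.00103
  C term: (1×0.0163)² = 0.000265
Total = 0.00130. Share from C = 0.000265/0.00130 = 0.205.

20.5%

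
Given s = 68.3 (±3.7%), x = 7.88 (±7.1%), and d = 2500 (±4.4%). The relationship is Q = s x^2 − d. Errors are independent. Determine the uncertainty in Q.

Let p = s·x^2 = 4240. δp/p = √((1·δs/s)² + (2·δx/x)²) = √(0.00137 + 0.0202) = 0.147, so δp = 622.
Q = p − d: δQ = √(δp² + δd²) = √(3.87e+05 + 12100) = 632

632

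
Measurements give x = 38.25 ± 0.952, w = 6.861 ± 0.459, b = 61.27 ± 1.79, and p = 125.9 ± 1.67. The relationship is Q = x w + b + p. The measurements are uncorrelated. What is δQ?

18.9

Let h = x·w = 262.4. δh/h = √((1·δx/x)² + (1·δw/w)²) = √(0.000619 + 0.00448) = 0.0714, so δh = 18.7.
Q = h + b + p: δQ = √(δh² + δb² + δp²) = √(351 + 3.20 + 2.79) = 18.9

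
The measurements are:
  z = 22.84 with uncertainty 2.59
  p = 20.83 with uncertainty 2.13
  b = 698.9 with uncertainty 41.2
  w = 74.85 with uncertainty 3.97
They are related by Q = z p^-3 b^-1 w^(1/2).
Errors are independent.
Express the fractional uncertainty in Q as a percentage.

Since Q is a product/quotient, work with relative uncertainties:
  (1·δz/z)² = (1×0.113)² = 0.0129;  (-3·δp/p)² = (-3×0.102)² = 0.0941;  (-1·δb/b)² = (-1×0.0589)² = 0.00348;  (½·δw/w)² = (0.5×0.0530)² = 0.000703
δQ/Q = √(0.111) = 0.333

33.3%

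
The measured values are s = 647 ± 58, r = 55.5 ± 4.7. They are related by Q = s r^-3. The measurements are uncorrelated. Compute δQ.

Each factor contributes (exponent × relative error)² to (δQ/Q)²:
  (1·δs/s)² = (1×0.0896)² = 0.00804;  (-3·δr/r)² = (-3×0.0847)² = 0.0645
δQ/Q = √(0.0726) = 0.269
Q = 0.00378, so δQ = 0.269 × 0.00378 = 0.00102.

0.00102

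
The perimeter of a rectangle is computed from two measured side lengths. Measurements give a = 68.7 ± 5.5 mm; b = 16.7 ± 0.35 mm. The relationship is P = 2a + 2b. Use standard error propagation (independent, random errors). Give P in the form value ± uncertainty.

Sums and differences: (δP)² = Σ (cᵢ δxᵢ)².
  (2·δa)² = 121;  (2·δb)² = 0.490
δP = √(121) = 11.0 mm
P = 171 mm.

171 ± 11.0 mm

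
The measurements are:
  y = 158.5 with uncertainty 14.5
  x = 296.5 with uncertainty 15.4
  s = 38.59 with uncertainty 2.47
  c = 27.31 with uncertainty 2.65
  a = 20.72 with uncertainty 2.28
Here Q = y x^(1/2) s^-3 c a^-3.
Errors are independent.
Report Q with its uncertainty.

(1.458 ± 0.591) × 10^-4

Each factor contributes (exponent × relative error)² to (δQ/Q)²:
  (1·δy/y)² = (1×0.0915)² = 0.00837;  (½·δx/x)² = (0.5×0.0519)² = 0.000674;  (-3·δs/s)² = (-3×0.0640)² = 0.0369;  (1·δc/c)² = (1×0.0970)² = 0.00942;  (-3·δa/a)² = (-3×0.110)² = 0.109
δQ/Q = √(0.164) = 0.405
Q = 0.0001458, so δQ = 0.405 × 0.0001458 = 5.91e-05.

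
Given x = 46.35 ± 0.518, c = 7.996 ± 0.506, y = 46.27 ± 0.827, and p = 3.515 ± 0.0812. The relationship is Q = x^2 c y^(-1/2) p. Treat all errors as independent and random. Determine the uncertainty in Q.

635

Each factor contributes (exponent × relative error)² to (δQ/Q)²:
  (2·δx/x)² = (2×0.0112)² = 0.000500;  (1·δc/c)² = (1×0.0633)² = 0.00400;  (−½·δy/y)² = (-0.5×0.0179)² = 7.99e-05;  (1·δp/p)² = (1×0.0231)² = 0.000534
δQ/Q = √(0.00512) = 0.0715
Q = 8877, so δQ = 0.0715 × 8877 = 635.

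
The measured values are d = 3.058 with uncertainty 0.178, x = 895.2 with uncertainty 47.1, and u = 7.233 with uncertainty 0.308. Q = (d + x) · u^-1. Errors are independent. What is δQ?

Let w = d + x = 898.3. δw = √(δd² + δx²) = √(0.0317 + 2220) = 47.1, so δw/w = 0.0524.
Q is then a monomial in w, u:
δQ/Q = √((δw/w)² + (-1·δu/u)²) = √(0.00275 + 0.00181) = 0.0675
Q = 124.2, so δQ = 0.0675 × 124.2 = 8.39.

8.39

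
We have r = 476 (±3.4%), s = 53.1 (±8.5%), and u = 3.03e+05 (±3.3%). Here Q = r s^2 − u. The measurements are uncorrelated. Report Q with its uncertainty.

(1.04 ± 0.233) × 10^6

Let p = r·s^2 = 1.34e+06. δp/p = √((1·δr/r)² + (2·δs/s)²) = √(0.00116 + 0.0289) = 0.173, so δp = 2.33e+05.
Q = p − u: δQ = √(δp² + δu²) = √(5.41e+10 + 1e+08) = 2.33e+05
Q = 1.04e+06.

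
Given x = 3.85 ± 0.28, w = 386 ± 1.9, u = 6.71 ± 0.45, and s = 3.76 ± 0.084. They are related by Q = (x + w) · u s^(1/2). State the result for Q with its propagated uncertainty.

5070 ± 346

Let h = x + w = 390. δh = √(δx² + δw²) = √(0.0784 + 3.61) = 1.92, so δh/h = 0.00493.
Q is then a monomial in h, u, s:
δQ/Q = √((δh/h)² + (1·δu/u)² + (½·δs/s)²) = √(2.43e-05 + 0.00450 + 0.000125) = 0.0682
Q = 5070, so δQ = 0.0682 × 5070 = 346.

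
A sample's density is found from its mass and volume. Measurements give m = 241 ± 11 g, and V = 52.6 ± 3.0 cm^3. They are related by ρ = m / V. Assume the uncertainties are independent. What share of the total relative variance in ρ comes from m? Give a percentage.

(δρ/ρ)² = (1·δm/m)² + (-1·δV/V)²
  m term: (1×0.0456)² = 0.00208
  V term: (-1×0.0570)² = 0.00325
Total = 0.00534. Share from m = 0.00208/0.00534 = 0.390.

39.0%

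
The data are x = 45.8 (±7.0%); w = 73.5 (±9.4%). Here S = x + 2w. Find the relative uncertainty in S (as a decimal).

0.0736

Absolute uncertainties add in quadrature for a linear combination:
  (δx)² = 10.3;  (2·δw)² = 191
δS = √(201) = 14.2
S = 193, so δS/S = 14.2/193 = 0.0736.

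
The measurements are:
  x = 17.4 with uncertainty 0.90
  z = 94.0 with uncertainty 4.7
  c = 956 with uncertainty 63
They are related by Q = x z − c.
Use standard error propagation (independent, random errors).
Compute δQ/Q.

Let p = x·z = 1640. δp/p = √((1·δx/x)² + (1·δz/z)²) = √(0.00268 + 0.00250) = 0.0719, so δp = 118.
Q = p − c: δQ = √(δp² + δc²) = √(13800 + 3970) = 133
Q = 680, so δQ/Q = 133/680 = 0.196.

0.196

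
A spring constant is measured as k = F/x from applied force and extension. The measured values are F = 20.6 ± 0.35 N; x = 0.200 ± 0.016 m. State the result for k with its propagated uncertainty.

103 ± 8.42 N/m

Products/powers → add relative errors in quadrature, weighted by exponent:
  (1·δF/F)² = (1×0.0170)² = 0.000289;  (-1·δx/x)² = (-1×0.0800)² = 0.00640
δk/k = √(0.00669) = 0.0818
k = 103 N/m, so δk = 0.0818 × 103 = 8.42 N/m.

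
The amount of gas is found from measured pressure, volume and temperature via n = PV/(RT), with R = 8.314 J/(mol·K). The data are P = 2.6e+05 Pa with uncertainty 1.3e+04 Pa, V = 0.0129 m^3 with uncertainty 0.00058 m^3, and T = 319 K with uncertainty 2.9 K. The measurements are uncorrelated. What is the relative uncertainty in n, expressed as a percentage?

6.79%

n is a product of powers, so relative uncertainties combine in quadrature:
  (1·δP/P)² = (1×0.0500)² = 0.00250;  (1·δV/V)² = (1×0.0450)² = 0.00202;  (-1·δT/T)² = (-1×0.00909)² = 8.26e-05
δn/n = √(0.00460) = 0.0679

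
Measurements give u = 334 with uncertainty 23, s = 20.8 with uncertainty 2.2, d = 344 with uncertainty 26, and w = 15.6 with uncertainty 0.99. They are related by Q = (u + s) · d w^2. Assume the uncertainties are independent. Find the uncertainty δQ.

Let h = u + s = 355. δh = √(δu² + δs²) = √(529 + 4.84) = 23.1, so δh/h = 0.0651.
Q is then a monomial in h, d, w:
δQ/Q = √((δh/h)² + (1·δd/d)² + (2·δw/w)²) = √(0.00424 + 0.00571 + 0.0161) = 0.161
Q = 2.97e+07, so δQ = 0.161 × 2.97e+07 = 4.8e+06.

4.8e+06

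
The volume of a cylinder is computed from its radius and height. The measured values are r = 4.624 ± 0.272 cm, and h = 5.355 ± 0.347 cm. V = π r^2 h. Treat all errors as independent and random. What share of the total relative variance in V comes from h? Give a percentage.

(δV/V)² = (2·δr/r)² + (1·δh/h)²
  r term: (2×0.0588)² = 0.0138
  h term: (1×0.0648)² = 0.00420
Total = 0.0180. Share from h = 0.00420/0.0180 = 0.233.

23.3%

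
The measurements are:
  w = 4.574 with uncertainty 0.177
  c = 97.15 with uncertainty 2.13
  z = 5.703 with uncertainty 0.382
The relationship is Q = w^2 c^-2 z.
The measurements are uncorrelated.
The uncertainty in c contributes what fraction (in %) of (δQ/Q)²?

15.5%

(δQ/Q)² = (2·δw/w)² + (-2·δc/c)² + (1·δz/z)²
  w term: (2×0.0387)² = 0.00599
  c term: (-2×0.0219)² = 0.00192
  z term: (1×0.0670)² = 0.00449
Total = 0.0124. Share from c = 0.00192/0.0124 = 0.155.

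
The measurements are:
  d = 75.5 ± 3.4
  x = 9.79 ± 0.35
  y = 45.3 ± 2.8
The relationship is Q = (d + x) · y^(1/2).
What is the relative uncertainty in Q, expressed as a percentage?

Let u = d + x = 85.3. δu = √(δd² + δx²) = √(11.6 + 0.122) = 3.42, so δu/u = 0.0401.
Q is then a monomial in u, y:
δQ/Q = √((δu/u)² + (½·δy/y)²) = √(0.00161 + 0.000955) = 0.0506

5.06%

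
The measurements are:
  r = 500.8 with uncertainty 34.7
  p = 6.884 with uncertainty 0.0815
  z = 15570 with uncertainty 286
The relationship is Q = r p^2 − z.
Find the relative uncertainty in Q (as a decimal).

0.216

Let w = r·p^2 = 23730. δw/w = √((1·δr/r)² + (2·δp/p)²) = √(0.00480 + 0.000561) = 0.0732, so δw = 1740.
Q = w − z: δQ = √(δw² + δz²) = √(3.02e+06 + 81800) = 1760
Q = 8163, so δQ/Q = 1760/8163 = 0.216.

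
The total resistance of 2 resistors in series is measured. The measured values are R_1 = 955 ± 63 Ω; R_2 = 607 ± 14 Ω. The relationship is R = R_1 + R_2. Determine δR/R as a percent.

4.13%

For a sum/difference, combine absolute errors in quadrature:
  (δR_1)² = 3970;  (δR_2)² = 196
δR = √(4160) = 64.5 Ω
R = 1560 Ω, so δR/R = 64.5/1560 = 0.0413.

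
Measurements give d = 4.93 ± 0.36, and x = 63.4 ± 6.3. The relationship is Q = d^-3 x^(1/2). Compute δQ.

0.0149

For a monomial Q ∝ d^-3, x^(1/2), fractional errors add in quadrature:
  (-3·δd/d)² = (-3×0.0730)² = 0.0480;  (½·δx/x)² = (0.5×0.0994)² = 0.00247
δQ/Q = √(0.0505) = 0.225
Q = 0.0665, so δQ = 0.225 × 0.0665 = 0.0149.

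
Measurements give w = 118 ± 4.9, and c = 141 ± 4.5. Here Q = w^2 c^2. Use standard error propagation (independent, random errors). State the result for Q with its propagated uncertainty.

Q is a product of powers, so relative uncertainties combine in quadrature:
  (2·δw/w)² = (2×0.0415)² = 0.00690;  (2·δc/c)² = (2×0.0319)² = 0.00407
δQ/Q = √(0.0110) = 0.105
Q = 2.77e+08, so δQ = 0.105 × 2.77e+08 = 2.9e+07.

(2.77 ± 0.290) × 10^8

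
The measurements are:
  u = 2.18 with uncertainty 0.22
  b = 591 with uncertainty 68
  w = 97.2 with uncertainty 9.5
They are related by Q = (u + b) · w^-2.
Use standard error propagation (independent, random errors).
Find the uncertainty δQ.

0.0142

Let h = u + b = 593. δh = √(δu² + δb²) = √(0.0484 + 4620) = 68.0, so δh/h = 0.115.
Q is then a monomial in h, w:
δQ/Q = √((δh/h)² + (-2·δw/w)²) = √(0.0131 + 0.0382) = 0.227
Q = 0.0628, so δQ = 0.227 × 0.0628 = 0.0142.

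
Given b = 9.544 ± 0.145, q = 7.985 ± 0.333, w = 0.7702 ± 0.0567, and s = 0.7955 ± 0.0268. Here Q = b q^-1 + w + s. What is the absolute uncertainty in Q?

0.0821

Let p = b·q^-1 = 1.195. δp/p = √((1·δb/b)² + (-1·δq/q)²) = √(0.000231 + 0.00174) = 0.0444, so δp = 0.0531.
Q = p + w + s: δQ = √(δp² + δw² + δs²) = √(0.00281 + 0.00321 + 0.000718) = 0.0821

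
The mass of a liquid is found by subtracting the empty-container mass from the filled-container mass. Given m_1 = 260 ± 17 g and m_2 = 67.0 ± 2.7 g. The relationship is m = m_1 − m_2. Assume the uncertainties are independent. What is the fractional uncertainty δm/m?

Each term contributes (cᵢ δxᵢ)² to (δm)²:
  (δm_1)² = 289;  (δm_2)² = 7.29
δm = √(296) = 17.2 g
m = 193 g, so δm/m = 17.2/193 = 0.0892.

0.0892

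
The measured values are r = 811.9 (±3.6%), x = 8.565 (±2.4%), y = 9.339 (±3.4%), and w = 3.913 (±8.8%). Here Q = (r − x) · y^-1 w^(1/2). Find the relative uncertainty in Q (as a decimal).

0.0665

Let u = r − x = 803.3. δu = √(δr² + δx²) = √(854 + 0.0423) = 29.2, so δu/u = 0.0364.
Q is then a monomial in u, y, w:
δQ/Q = √((δu/u)² + (-1·δy/y)² + (½·δw/w)²) = √(0.00132 + 0.00116 + 0.00194) = 0.0665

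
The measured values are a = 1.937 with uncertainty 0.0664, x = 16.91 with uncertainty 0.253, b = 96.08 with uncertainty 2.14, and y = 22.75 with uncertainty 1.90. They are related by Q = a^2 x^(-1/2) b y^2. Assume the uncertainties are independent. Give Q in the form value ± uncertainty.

45370 ± 8260

For a monomial Q ∝ a^2, x^(-1/2), b, y^2, fractional errors add in quadrature:
  (2·δa/a)² = (2×0.0343)² = 0.00470;  (−½·δx/x)² = (-0.5×0.0150)² = 5.6e-05;  (1·δb/b)² = (1×0.0223)² = 0.000496;  (2·δy/y)² = (2×0.0835)² = 0.0279
δQ/Q = √(0.0332) = 0.182
Q = 45370, so δQ = 0.182 × 45370 = 8260.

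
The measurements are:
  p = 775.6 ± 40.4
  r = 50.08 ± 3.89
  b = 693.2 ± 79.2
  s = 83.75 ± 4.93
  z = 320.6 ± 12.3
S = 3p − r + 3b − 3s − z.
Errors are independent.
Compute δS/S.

Each term contributes (cᵢ δxᵢ)² to (δS)²:
  (3·δp)² = 14700;  (δr)² = 15.1;  (3·δb)² = 56500;  (3·δs)² = 219;  (δz)² = 151
δS = √(71500) = 267
S = 3784, so δS/S = 267/3784 = 0.0707.

0.0707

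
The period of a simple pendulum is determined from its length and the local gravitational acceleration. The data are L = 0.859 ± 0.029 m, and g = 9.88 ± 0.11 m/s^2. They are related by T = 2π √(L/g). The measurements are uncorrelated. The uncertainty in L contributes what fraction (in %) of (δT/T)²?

90.2%

(δT/T)² = (½·δL/L)² + (−½·δg/g)²
  L term: (0.5×0.0338)² = 0.000285
  g term: (-0.5×0.0111)² = 3.1e-05
Total = 0.000316. Share from L = 0.000285/0.000316 = 0.902.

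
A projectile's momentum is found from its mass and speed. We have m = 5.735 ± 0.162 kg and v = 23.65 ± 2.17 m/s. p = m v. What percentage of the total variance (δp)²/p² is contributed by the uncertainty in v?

(δp/p)² = (1·δm/m)² + (1·δv/v)²
  m term: (1×0.0282)² = 0.000798
  v term: (1×0.0918)² = 0.00842
Total = 0.00922. Share from v = 0.00842/0.00922 = 0.913.

91.3%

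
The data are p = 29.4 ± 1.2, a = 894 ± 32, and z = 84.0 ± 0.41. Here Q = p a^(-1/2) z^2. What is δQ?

For a monomial Q ∝ p, a^(-1/2), z^2, fractional errors add in quadrature:
  (1·δp/p)² = (1×0.0408)² = 0.00167;  (−½·δa/a)² = (-0.5×0.0358)² = 0.000320;  (2·δz/z)² = (2×0.00488)² = 9.53e-05
δQ/Q = √(0.00208) = 0.0456
Q = 6940, so δQ = 0.0456 × 6940 = 317.

317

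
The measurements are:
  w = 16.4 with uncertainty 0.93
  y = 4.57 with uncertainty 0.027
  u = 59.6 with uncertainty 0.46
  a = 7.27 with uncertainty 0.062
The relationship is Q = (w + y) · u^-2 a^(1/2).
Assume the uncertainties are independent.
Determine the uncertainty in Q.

0.000751

Let h = w + y = 21.0. δh = √(δw² + δy²) = √(0.865 + 0.000729) = 0.930, so δh/h = 0.0444.
Q is then a monomial in h, u, a:
δQ/Q = √((δh/h)² + (-2·δu/u)² + (½·δa/a)²) = √(0.00197 + 0.000238 + 1.82e-05) = 0.0472
Q = 0.0159, so δQ = 0.0472 × 0.0159 = 0.000751.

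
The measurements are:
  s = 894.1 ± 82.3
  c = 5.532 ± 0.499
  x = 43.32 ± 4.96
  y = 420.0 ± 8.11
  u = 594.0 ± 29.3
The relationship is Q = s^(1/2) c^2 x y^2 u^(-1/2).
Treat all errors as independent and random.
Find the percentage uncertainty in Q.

For a monomial Q ∝ s^(1/2), c^2, x, y^2, u^(-1/2), fractional errors add in quadrature:
  (½·δs/s)² = (0.5×0.0920)² = 0.00212;  (2·δc/c)² = (2×0.0902)² = 0.0325;  (1·δx/x)² = (1×0.114)² = 0.0131;  (2·δy/y)² = (2×0.0193)² = 0.00149;  (−½·δu/u)² = (-0.5×0.0493)² = 0.000608
δQ/Q = √(0.0499) = 0.223

22.3%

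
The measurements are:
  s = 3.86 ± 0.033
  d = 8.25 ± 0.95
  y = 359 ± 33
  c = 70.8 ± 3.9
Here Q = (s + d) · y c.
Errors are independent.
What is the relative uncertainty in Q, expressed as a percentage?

13.3%

Let u = s + d = 12.1. δu = √(δs² + δd²) = √(0.00109 + 0.902) = 0.951, so δu/u = 0.0785.
Q is then a monomial in u, y, c:
δQ/Q = √((δu/u)² + (1·δy/y)² + (1·δc/c)²) = √(0.00616 + 0.00845 + 0.00303) = 0.133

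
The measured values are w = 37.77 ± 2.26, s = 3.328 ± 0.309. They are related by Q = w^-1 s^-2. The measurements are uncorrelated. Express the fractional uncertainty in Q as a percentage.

19.5%

Relative error in a monomial: (δQ/Q)² = Σ (nᵢ · δxᵢ/xᵢ)².
  (-1·δw/w)² = (-1×0.0598)² = 0.00358;  (-2·δs/s)² = (-2×0.0928)² = 0.0345
δQ/Q = √(0.0381) = 0.195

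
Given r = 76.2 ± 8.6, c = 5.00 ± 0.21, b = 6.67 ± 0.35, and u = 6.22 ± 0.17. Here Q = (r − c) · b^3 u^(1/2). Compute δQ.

10500

Let w = r − c = 71.2. δw = √(δr² + δc²) = √(74.0 + 0.0441) = 8.60, so δw/w = 0.121.
Q is then a monomial in w, b, u:
δQ/Q = √((δw/w)² + (3·δb/b)² + (½·δu/u)²) = √(0.0146 + 0.0248 + 0.000187) = 0.199
Q = 52700, so δQ = 0.199 × 52700 = 10500.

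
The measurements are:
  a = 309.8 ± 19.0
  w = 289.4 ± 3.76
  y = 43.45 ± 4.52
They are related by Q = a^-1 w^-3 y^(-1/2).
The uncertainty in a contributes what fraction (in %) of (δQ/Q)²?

47.1%

(δQ/Q)² = (-1·δa/a)² + (-3·δw/w)² + (−½·δy/y)²
  a term: (-1×0.0613)² = 0.00376
  w term: (-3×0.0130)² = 0.00152
  y term: (-0.5×0.104)² = 0.00271
Total = 0.00799. Share from a = 0.00376/0.00799 = 0.471.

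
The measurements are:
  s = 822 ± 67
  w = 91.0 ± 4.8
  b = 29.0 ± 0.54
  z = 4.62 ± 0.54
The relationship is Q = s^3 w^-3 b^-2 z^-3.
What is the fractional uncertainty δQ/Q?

0.457

Since Q is a product/quotient, work with relative uncertainties:
  (3·δs/s)² = (3×0.0815)² = 0.0598;  (-3·δw/w)² = (-3×0.0527)² = 0.0250;  (-2·δb/b)² = (-2×0.0186)² = 0.00139;  (-3·δz/z)² = (-3×0.117)² = 0.123
δQ/Q = √(0.209) = 0.457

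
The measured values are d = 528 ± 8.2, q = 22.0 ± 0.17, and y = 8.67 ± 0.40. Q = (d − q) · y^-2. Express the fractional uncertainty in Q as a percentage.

9.37%

Let u = d − q = 506. δu = √(δd² + δq²) = √(67.2 + 0.0289) = 8.20, so δu/u = 0.0162.
Q is then a monomial in u, y:
δQ/Q = √((δu/u)² + (-2·δy/y)²) = √(0.000263 + 0.00851) = 0.0937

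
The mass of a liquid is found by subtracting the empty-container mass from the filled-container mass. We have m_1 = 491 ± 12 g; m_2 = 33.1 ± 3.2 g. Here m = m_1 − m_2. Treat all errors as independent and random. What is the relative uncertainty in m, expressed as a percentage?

Each term contributes (cᵢ δxᵢ)² to (δm)²:
  (δm_1)² = 144;  (δm_2)² = 10.2
δm = √(154) = 12.4 g
m = 458 g, so δm/m = 12.4/458 = 0.0271.

2.71%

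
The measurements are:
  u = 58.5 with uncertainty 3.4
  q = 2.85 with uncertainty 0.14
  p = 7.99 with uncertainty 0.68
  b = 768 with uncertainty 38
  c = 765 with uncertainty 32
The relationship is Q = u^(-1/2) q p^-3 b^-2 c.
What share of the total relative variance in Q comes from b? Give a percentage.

(δQ/Q)² = (−½·δu/u)² + (1·δq/q)² + (-3·δp/p)² + (-2·δb/b)² + (1·δc/c)²
  u term: (-0.5×0.0581)² = 0.000844
  q term: (1×0.0491)² = 0.00241
  p term: (-3×0.0851)² = 0.0652
  b term: (-2×0.0495)² = 0.00979
  c term: (1×0.0418)² = 0.00175
Total = 0.0800. Share from b = 0.00979/0.0800 = 0.122.

12.2%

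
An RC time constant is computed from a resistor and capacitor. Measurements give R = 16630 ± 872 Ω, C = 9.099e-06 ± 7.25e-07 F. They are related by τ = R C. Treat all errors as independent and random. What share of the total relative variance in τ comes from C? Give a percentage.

(δτ/τ)² = (1·δR/R)² + (1·δC/C)²
  R term: (1×0.0524)² = 0.00275
  C term: (1×0.0797)² = 0.00635
Total = 0.00910. Share from C = 0.00635/0.00910 = 0.698.

69.8%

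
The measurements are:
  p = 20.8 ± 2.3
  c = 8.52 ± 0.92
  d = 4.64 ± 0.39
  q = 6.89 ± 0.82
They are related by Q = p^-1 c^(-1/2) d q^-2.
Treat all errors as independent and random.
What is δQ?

For a monomial Q ∝ p^-1, c^(-1/2), d, q^-2, fractional errors add in quadrature:
  (-1·δp/p)² = (-1×0.111)² = 0.0122;  (−½·δc/c)² = (-0.5×0.108)² = 0.00291;  (1·δd/d)² = (1×0.0841)² = 0.00706;  (-2·δq/q)² = (-2×0.119)² = 0.0567
δQ/Q = √(0.0789) = 0.281
Q = 0.00161, so δQ = 0.281 × 0.00161 = 0.000452.

0.000452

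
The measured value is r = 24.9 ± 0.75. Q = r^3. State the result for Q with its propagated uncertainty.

Products/powers → add relative errors in quadrature, weighted by exponent:
  (3·δr/r)² = (3×0.0301)² = 0.00817
δQ/Q = √(0.00817) = 0.0904
Q = 15400, so δQ = 0.0904 × 15400 = 1400.

15400 ± 1400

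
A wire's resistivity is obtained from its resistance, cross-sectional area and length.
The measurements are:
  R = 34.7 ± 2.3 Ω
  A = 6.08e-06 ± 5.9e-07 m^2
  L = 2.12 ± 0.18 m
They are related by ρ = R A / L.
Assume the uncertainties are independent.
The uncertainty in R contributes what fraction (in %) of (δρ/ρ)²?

(δρ/ρ)² = (1·δR/R)² + (1·δA/A)² + (-1·δL/L)²
  R term: (1×0.0663)² = 0.00439
  A term: (1×0.0970)² = 0.00942
  L term: (-1×0.0849)² = 0.00721
Total = 0.0210. Share from R = 0.00439/0.0210 = 0.209.

20.9%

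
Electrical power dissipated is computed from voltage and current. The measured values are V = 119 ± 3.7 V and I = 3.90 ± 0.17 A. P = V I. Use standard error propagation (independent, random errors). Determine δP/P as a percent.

5.35%

Relative error in a monomial: (δP/P)² = Σ (nᵢ · δxᵢ/xᵢ)².
  (1·δV/V)² = (1×0.0311)² = 0.000967;  (1·δI/I)² = (1×0.0436)² = 0.00190
δP/P = √(0.00287) = 0.0535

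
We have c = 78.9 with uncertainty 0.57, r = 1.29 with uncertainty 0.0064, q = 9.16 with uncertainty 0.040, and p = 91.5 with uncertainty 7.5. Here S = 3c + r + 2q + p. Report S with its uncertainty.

Each term contributes (cᵢ δxᵢ)² to (δS)²:
  (3·δc)² = 2.92;  (δr)² = 4.1e-05;  (2·δq)² = 0.00640;  (δp)² = 56.2
δS = √(59.2) = 7.69
S = 348.

348 ± 7.69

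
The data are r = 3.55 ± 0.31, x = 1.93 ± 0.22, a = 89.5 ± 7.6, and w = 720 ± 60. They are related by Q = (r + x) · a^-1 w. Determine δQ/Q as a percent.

Let u = r + x = 5.48. δu = √(δr² + δx²) = √(0.0961 + 0.0484) = 0.380, so δu/u = 0.0694.
Q is then a monomial in u, a, w:
δQ/Q = √((δu/u)² + (-1·δa/a)² + (1·δw/w)²) = √(0.00481 + 0.00721 + 0.00694) = 0.138

13.8%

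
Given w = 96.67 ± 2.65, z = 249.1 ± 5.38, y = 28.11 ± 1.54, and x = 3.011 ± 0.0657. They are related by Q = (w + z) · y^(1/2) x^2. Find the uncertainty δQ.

Let u = w + z = 345.8. δu = √(δw² + δz²) = √(7.02 + 28.9) = 6.00, so δu/u = 0.0173.
Q is then a monomial in u, y, x:
δQ/Q = √((δu/u)² + (½·δy/y)² + (2·δx/x)²) = √(0.000301 + 0.000750 + 0.00190) = 0.0544
Q = 16620, so δQ = 0.0544 × 16620 = 904.

904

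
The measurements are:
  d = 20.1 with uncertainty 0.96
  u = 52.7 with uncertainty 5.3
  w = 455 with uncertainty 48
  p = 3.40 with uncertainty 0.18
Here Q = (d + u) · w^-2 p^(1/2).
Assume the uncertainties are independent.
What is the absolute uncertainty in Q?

0.000146

Let h = d + u = 72.8. δh = √(δd² + δu²) = √(0.922 + 28.1) = 5.39, so δh/h = 0.0740.
Q is then a monomial in h, w, p:
δQ/Q = √((δh/h)² + (-2·δw/w)² + (½·δp/p)²) = √(0.00547 + 0.0445 + 0.000701) = 0.225
Q = 0.000648, so δQ = 0.225 × 0.000648 = 0.000146.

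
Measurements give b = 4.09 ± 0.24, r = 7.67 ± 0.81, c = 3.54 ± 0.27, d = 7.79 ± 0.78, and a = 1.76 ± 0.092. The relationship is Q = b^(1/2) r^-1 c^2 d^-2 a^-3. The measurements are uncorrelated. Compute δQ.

0.00316

Q is a product of powers, so relative uncertainties combine in quadrature:
  (½·δb/b)² = (0.5×0.0587)² = 0.000861;  (-1·δr/r)² = (-1×0.106)² = 0.0112;  (2·δc/c)² = (2×0.0763)² = 0.0233;  (-2·δd/d)² = (-2×0.100)² = 0.0401;  (-3·δa/a)² = (-3×0.0523)² = 0.0246
δQ/Q = √(0.1000) = 0.316
Q = 0.00999, so δQ = 0.316 × 0.00999 = 0.00316.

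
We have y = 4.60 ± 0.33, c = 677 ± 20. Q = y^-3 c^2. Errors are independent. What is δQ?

Since Q is a product/quotient, work with relative uncertainties:
  (-3·δy/y)² = (-3×0.0717)² = 0.0463;  (2·δc/c)² = (2×0.0295)² = 0.00349
δQ/Q = √(0.0498) = 0.223
Q = 4710, so δQ = 0.223 × 4710 = 1050.

1050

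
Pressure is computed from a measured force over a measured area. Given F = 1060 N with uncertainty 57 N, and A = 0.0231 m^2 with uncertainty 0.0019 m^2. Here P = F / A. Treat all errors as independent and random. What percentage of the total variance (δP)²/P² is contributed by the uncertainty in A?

70.1%

(δP/P)² = (1·δF/F)² + (-1·δA/A)²
  F term: (1×0.0538)² = 0.00289
  A term: (-1×0.0823)² = 0.00677
Total = 0.00966. Share from A = 0.00677/0.00966 = 0.701.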